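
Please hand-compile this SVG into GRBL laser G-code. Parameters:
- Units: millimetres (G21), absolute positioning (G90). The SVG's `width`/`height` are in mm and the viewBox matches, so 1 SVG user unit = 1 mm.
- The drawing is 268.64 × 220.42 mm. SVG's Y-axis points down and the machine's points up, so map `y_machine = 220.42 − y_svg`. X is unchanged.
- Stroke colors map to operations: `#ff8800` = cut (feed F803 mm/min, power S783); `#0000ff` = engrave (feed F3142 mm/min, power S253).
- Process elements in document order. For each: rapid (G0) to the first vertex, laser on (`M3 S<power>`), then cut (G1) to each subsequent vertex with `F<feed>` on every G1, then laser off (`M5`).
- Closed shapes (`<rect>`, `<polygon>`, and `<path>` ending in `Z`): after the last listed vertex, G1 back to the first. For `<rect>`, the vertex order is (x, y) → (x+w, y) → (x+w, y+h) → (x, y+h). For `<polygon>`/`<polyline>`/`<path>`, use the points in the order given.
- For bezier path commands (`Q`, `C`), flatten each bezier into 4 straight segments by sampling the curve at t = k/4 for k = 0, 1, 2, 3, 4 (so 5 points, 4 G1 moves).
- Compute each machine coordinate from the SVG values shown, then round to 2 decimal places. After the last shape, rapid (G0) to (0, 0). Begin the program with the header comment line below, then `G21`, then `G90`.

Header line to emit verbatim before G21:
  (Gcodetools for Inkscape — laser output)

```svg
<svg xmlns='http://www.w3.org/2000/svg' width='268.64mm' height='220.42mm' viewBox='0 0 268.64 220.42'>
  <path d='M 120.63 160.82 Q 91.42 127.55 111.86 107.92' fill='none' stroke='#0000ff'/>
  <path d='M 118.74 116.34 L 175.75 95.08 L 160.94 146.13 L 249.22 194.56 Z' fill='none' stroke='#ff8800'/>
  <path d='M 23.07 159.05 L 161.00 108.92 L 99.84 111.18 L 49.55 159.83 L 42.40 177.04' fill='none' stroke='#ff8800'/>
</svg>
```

(Gcodetools for Inkscape — laser output)
G21
G90
G0 X120.63 Y59.60
M3 S253
G1 X109.13 Y75.38 F3142
G1 X103.83 Y89.46 F3142
G1 X104.74 Y101.83 F3142
G1 X111.86 Y112.50 F3142
M5
G0 X118.74 Y104.08
M3 S783
G1 X175.75 Y125.34 F803
G1 X160.94 Y74.29 F803
G1 X249.22 Y25.86 F803
G1 X118.74 Y104.08 F803
M5
G0 X23.07 Y61.37
M3 S783
G1 X161.00 Y111.50 F803
G1 X99.84 Y109.24 F803
G1 X49.55 Y60.59 F803
G1 X42.40 Y43.38 F803
M5
G0 X0.00 Y0.00

viewBox `0 0 268.64 220.42` with mm width/height → 1 unit = 1 mm. Flip: y_m = 220.42 − y_svg.

**Shape 1** — `<path>` quadratic bezier, stroke `#0000ff` → engrave (S253, F3142). Control points (SVG): P0=(120.63,160.82), P1=(91.42,127.55), P2=(111.86,107.92); sampled at t=k/4. Machine vertices: (120.63,59.60) → (109.13,75.38) → (103.83,89.46) → (104.74,101.83) → (111.86,112.50). Open path.

**Shape 2** — `<path>` closed polygon, stroke `#ff8800` → cut (S783, F803). Machine vertices: (118.74,104.08) → (175.75,125.34) → (160.94,74.29) → (249.22,25.86) → (118.74,104.08). Closed: final G1 returns to the first vertex.

**Shape 3** — `<path>` open polyline, stroke `#ff8800` → cut (S783, F803). Machine vertices: (23.07,61.37) → (161.00,111.50) → (99.84,109.24) → (49.55,60.59) → (42.40,43.38). Open path.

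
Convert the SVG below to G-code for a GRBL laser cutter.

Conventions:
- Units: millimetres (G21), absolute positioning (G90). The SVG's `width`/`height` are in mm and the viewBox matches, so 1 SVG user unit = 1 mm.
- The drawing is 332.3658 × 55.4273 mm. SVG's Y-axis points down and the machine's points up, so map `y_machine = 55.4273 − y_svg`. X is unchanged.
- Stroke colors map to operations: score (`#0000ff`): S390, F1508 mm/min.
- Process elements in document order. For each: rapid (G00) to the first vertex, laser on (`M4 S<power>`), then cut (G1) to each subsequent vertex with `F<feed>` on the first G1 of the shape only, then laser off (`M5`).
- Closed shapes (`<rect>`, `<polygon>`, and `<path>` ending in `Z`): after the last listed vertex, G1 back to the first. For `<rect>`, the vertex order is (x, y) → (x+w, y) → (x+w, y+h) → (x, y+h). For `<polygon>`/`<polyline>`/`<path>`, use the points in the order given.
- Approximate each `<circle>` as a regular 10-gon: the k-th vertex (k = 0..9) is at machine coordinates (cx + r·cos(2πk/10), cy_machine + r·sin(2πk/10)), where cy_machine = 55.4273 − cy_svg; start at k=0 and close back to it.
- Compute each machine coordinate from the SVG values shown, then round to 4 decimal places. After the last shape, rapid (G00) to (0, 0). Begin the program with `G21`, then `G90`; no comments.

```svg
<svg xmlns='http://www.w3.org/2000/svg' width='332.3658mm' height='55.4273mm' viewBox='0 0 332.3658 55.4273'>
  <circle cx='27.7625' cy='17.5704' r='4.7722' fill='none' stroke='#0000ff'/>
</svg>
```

G21
G90
G00 X32.5347 Y37.8569
M4 S390
G1 X31.6233 Y40.6619 F1508
G1 X29.2372 Y42.3955
G1 X26.2878 Y42.3955
G1 X23.9017 Y40.6619
G1 X22.9903 Y37.8569
G1 X23.9017 Y35.0519
G1 X26.2878 Y33.3183
G1 X29.2372 Y33.3183
G1 X31.6233 Y35.0519
G1 X32.5347 Y37.8569
M5
G00 X0.0000 Y0.0000

1 u = 1 mm; y_m = 55.4273 − y.

[1] `<circle>` circle, #0000ff→score S390 F1508: (32.5347,37.8569) → (31.6233,40.6619) → (29.2372,42.3955) → (26.2878,42.3955) → (23.9017,40.6619) → (22.9903,37.8569) → (23.9017,35.0519) → (26.2878,33.3183) → (29.2372,33.3183) → (31.6233,35.0519) → (32.5347,37.8569) (closed)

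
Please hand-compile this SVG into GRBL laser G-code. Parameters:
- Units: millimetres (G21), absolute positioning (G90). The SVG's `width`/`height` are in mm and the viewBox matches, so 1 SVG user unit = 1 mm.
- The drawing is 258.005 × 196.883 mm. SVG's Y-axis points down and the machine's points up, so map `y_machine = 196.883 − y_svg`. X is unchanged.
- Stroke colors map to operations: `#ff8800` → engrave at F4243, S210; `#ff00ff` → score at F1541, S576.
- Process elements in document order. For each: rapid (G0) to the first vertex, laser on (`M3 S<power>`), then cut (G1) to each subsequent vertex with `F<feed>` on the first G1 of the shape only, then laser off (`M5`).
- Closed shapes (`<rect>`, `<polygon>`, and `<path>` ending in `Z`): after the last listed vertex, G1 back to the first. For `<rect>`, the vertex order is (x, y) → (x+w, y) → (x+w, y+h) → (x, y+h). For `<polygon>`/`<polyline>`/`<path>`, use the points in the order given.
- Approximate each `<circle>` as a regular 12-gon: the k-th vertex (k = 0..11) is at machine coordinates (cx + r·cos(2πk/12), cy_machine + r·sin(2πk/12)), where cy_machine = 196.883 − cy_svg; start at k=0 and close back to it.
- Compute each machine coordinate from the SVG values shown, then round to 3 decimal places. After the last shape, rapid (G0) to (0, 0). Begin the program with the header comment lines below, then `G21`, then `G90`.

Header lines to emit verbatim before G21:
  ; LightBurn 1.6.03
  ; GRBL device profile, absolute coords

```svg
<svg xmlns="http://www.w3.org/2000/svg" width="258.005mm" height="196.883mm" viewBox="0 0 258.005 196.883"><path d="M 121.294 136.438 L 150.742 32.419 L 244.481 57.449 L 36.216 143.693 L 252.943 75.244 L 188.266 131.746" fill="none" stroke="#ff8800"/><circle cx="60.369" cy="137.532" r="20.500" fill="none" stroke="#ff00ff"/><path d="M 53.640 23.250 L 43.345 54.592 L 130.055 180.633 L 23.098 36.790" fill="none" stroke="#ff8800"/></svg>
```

1 u = 1 mm; y_m = 196.883 − y.

[1] `<path>` open polyline, #ff8800→engrave S210 F4243: (121.294,60.445) → (150.742,164.464) → (244.481,139.434) → (36.216,53.190) → (252.943,121.639) → (188.266,65.137)

[2] `<circle>` circle, #ff00ff→score S576 F1541: (80.869,59.351) → (78.123,69.601) → (70.619,77.105) → (60.369,79.851) → (50.119,77.105) → (42.615,69.601) → (39.869,59.351) → (42.615,49.101) → (50.119,41.597) → (60.369,38.851) → (70.619,41.597) → (78.123,49.101) → (80.869,59.351) (closed)

[3] `<path>` open polyline, #ff8800→engrave S210 F4243: (53.640,173.633) → (43.345,142.291) → (130.055,16.250) → (23.098,160.093)

; LightBurn 1.6.03
; GRBL device profile, absolute coords
G21
G90
G0 X121.294 Y60.445
M3 S210
G1 X150.742 Y164.464 F4243
G1 X244.481 Y139.434
G1 X36.216 Y53.190
G1 X252.943 Y121.639
G1 X188.266 Y65.137
M5
G0 X80.869 Y59.351
M3 S576
G1 X78.123 Y69.601 F1541
G1 X70.619 Y77.105
G1 X60.369 Y79.851
G1 X50.119 Y77.105
G1 X42.615 Y69.601
G1 X39.869 Y59.351
G1 X42.615 Y49.101
G1 X50.119 Y41.597
G1 X60.369 Y38.851
G1 X70.619 Y41.597
G1 X78.123 Y49.101
G1 X80.869 Y59.351
M5
G0 X53.640 Y173.633
M3 S210
G1 X43.345 Y142.291 F4243
G1 X130.055 Y16.250
G1 X23.098 Y160.093
M5
G0 X0.000 Y0.000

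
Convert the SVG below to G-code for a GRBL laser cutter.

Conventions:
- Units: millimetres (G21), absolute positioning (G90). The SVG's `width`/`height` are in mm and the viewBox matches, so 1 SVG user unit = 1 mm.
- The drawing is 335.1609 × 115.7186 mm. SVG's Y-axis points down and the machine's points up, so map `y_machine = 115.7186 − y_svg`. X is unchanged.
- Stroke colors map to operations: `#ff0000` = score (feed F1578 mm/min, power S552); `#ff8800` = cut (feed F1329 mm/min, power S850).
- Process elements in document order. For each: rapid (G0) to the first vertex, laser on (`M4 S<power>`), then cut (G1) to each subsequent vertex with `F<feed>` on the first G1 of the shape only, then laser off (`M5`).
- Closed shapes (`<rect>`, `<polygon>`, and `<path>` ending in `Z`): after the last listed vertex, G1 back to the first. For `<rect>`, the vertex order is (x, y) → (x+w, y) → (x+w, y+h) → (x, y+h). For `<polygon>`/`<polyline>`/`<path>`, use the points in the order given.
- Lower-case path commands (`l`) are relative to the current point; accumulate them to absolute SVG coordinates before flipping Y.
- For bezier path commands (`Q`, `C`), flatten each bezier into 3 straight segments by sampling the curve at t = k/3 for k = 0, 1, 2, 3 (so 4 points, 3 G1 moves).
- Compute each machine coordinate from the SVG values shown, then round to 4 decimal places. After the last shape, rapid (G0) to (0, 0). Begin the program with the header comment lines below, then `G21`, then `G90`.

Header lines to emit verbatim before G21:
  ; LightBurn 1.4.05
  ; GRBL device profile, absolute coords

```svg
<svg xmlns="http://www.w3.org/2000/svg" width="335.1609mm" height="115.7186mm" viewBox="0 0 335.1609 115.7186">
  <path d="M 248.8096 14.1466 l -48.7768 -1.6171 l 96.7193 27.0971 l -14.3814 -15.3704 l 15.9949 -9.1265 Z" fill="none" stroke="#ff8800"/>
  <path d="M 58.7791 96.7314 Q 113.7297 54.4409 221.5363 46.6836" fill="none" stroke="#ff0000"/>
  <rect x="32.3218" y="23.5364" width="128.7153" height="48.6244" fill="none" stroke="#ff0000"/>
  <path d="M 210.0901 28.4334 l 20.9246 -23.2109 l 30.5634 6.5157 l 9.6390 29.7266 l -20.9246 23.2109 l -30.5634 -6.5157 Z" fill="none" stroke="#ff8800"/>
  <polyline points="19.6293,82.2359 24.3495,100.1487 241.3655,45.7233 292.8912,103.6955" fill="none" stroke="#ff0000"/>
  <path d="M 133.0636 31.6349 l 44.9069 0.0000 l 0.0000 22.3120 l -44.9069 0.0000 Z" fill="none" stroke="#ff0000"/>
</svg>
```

1 u = 1 mm; y_m = 115.7186 − y.

[1] `<path>` closed polygon, #ff8800→cut S850 F1329: (248.8096,101.5720) → (200.0328,103.1891) → (296.7521,76.0920) → (282.3707,91.4624) → (298.3656,100.5889) → (248.8096,101.5720) (closed)

[2] `<path>` quadratic bezier, #ff0000→score S552 F1578: (58.7791,18.9872) → (101.2857,43.3438) → (155.5381,60.0264) → (221.5363,69.0350)

[3] `<rect>` rectangle, #ff0000→score S552 F1578: (32.3218,92.1822) → (161.0371,92.1822) → (161.0371,43.5578) → (32.3218,43.5578) → (32.3218,92.1822) (closed)

[4] `<path>` regular polygon, #ff8800→cut S850 F1329: (210.0901,87.2852) → (231.0147,110.4961) → (261.5781,103.9804) → (271.2171,74.2538) → (250.2925,51.0429) → (219.7291,57.5586) → (210.0901,87.2852) (closed)

[5] `<polyline>` open polyline, #ff0000→score S552 F1578: (19.6293,33.4827) → (24.3495,15.5699) → (241.3655,69.9953) → (292.8912,12.0231)

[6] `<path>` rectangle, #ff0000→score S552 F1578: (133.0636,84.0837) → (177.9705,84.0837) → (177.9705,61.7717) → (133.0636,61.7717) → (133.0636,84.0837) (closed)

; LightBurn 1.4.05
; GRBL device profile, absolute coords
G21
G90
G0 X248.8096 Y101.5720
M4 S850
G1 X200.0328 Y103.1891 F1329
G1 X296.7521 Y76.0920
G1 X282.3707 Y91.4624
G1 X298.3656 Y100.5889
G1 X248.8096 Y101.5720
M5
G0 X58.7791 Y18.9872
M4 S552
G1 X101.2857 Y43.3438 F1578
G1 X155.5381 Y60.0264
G1 X221.5363 Y69.0350
M5
G0 X32.3218 Y92.1822
M4 S552
G1 X161.0371 Y92.1822 F1578
G1 X161.0371 Y43.5578
G1 X32.3218 Y43.5578
G1 X32.3218 Y92.1822
M5
G0 X210.0901 Y87.2852
M4 S850
G1 X231.0147 Y110.4961 F1329
G1 X261.5781 Y103.9804
G1 X271.2171 Y74.2538
G1 X250.2925 Y51.0429
G1 X219.7291 Y57.5586
G1 X210.0901 Y87.2852
M5
G0 X19.6293 Y33.4827
M4 S552
G1 X24.3495 Y15.5699 F1578
G1 X241.3655 Y69.9953
G1 X292.8912 Y12.0231
M5
G0 X133.0636 Y84.0837
M4 S552
G1 X177.9705 Y84.0837 F1578
G1 X177.9705 Y61.7717
G1 X133.0636 Y61.7717
G1 X133.0636 Y84.0837
M5
G0 X0.0000 Y0.0000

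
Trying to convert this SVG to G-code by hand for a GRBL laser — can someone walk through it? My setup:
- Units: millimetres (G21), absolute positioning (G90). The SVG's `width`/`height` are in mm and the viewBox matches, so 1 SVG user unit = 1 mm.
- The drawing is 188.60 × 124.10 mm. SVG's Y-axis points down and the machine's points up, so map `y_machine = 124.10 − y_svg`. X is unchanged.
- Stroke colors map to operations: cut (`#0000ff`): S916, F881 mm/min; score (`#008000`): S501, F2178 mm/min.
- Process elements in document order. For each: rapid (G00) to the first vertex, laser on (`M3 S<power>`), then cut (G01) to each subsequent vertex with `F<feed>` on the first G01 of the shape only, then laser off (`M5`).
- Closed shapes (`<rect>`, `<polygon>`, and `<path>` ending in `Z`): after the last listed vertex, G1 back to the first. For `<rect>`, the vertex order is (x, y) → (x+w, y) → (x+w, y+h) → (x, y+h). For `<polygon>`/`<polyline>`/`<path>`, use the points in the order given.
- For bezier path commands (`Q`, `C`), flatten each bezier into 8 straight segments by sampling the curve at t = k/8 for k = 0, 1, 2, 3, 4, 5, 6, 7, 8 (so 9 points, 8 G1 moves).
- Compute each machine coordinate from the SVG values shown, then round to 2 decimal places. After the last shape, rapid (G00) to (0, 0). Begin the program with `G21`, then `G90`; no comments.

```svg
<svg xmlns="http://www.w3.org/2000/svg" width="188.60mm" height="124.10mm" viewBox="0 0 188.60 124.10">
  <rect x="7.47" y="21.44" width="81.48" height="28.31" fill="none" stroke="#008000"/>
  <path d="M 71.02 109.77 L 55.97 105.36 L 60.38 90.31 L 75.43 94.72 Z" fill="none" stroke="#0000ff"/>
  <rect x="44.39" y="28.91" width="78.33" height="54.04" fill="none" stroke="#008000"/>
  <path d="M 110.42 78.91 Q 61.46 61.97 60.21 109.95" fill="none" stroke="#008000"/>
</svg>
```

G21
G90
G00 X7.47 Y102.66
M3 S501
G01 X88.95 Y102.66 F2178
G01 X88.95 Y74.35
G01 X7.47 Y74.35
G01 X7.47 Y102.66
M5
G00 X71.02 Y14.33
M3 S916
G01 X55.97 Y18.74 F881
G01 X60.38 Y33.79
G01 X75.43 Y29.38
G01 X71.02 Y14.33
M5
G00 X44.39 Y95.19
M3 S501
G01 X122.72 Y95.19 F2178
G01 X122.72 Y41.15
G01 X44.39 Y41.15
G01 X44.39 Y95.19
M5
G00 X110.42 Y45.19
M3 S501
G01 X98.93 Y48.41 F2178
G01 X88.92 Y49.60
G01 X80.41 Y48.77
G01 X73.39 Y45.90
G01 X67.86 Y41.01
G01 X63.82 Y34.08
G01 X61.27 Y25.13
G01 X60.21 Y14.15
M5
G00 X0.00 Y0.00

1 u = 1 mm; y_m = 124.10 − y.

[1] `<rect>` rectangle, #008000→score S501 F2178: (7.47,102.66) → (88.95,102.66) → (88.95,74.35) → (7.47,74.35) → (7.47,102.66) (closed)

[2] `<path>` regular polygon, #0000ff→cut S916 F881: (71.02,14.33) → (55.97,18.74) → (60.38,33.79) → (75.43,29.38) → (71.02,14.33) (closed)

[3] `<rect>` rectangle, #008000→score S501 F2178: (44.39,95.19) → (122.72,95.19) → (122.72,41.15) → (44.39,41.15) → (44.39,95.19) (closed)

[4] `<path>` quadratic bezier, #008000→score S501 F2178: (110.42,45.19) → (98.93,48.41) → (88.92,49.60) → (80.41,48.77) → (73.39,45.90) → (67.86,41.01) → (63.82,34.08) → (61.27,25.13) → (60.21,14.15)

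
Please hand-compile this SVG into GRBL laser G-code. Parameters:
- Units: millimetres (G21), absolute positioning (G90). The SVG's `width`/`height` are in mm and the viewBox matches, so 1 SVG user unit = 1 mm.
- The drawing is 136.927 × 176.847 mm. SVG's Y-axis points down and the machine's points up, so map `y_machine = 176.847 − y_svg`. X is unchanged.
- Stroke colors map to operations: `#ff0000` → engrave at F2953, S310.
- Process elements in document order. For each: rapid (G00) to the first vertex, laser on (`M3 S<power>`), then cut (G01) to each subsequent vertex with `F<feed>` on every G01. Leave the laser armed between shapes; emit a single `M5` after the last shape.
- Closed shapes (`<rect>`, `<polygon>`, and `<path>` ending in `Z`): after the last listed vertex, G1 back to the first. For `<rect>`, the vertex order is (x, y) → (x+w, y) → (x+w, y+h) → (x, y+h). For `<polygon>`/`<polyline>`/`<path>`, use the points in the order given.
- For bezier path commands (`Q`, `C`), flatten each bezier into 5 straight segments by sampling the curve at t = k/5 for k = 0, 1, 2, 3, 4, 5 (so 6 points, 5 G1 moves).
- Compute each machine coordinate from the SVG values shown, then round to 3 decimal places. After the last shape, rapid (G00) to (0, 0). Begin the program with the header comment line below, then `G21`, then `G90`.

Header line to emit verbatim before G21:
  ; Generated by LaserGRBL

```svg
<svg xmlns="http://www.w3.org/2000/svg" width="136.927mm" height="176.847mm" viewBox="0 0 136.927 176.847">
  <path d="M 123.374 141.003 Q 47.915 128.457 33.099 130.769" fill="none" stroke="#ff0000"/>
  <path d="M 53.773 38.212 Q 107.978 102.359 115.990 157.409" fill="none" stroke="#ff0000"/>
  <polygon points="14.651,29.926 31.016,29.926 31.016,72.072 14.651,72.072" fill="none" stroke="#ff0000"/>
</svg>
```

viewBox `0 0 136.927 176.847` with mm width/height → 1 unit = 1 mm. Flip: y_m = 176.847 − y_svg.

**Shape 1** — `<path>` quadratic bezier, stroke `#ff0000` → engrave (S310, F2953). Control points (SVG): P0=(123.374,141.003), P1=(47.915,128.457), P2=(33.099,130.769); sampled at t=k/5. Machine vertices: (123.374,35.844) → (95.616,40.268) → (72.710,43.504) → (54.655,45.550) → (41.451,46.408) → (33.099,46.078). Open path.

**Shape 2** — `<path>` quadratic bezier, stroke `#ff0000` → engrave (S310, F2953). Control points (SVG): P0=(53.773,38.212), P1=(107.978,102.359), P2=(115.990,157.409); sampled at t=k/5. Machine vertices: (53.773,138.635) → (73.607,113.340) → (89.746,88.773) → (102.190,64.934) → (110.937,41.822) → (115.990,19.438). Open path.

**Shape 3** — `<polygon>` rectangle, stroke `#ff0000` → engrave (S310, F2953). Machine vertices: (14.651,146.921) → (31.016,146.921) → (31.016,104.775) → (14.651,104.775) → (14.651,146.921). Closed: final G1 returns to the first vertex.

; Generated by LaserGRBL
G21
G90
G00 X123.374 Y35.844
M3 S310
G01 X95.616 Y40.268 F2953
G01 X72.710 Y43.504 F2953
G01 X54.655 Y45.550 F2953
G01 X41.451 Y46.408 F2953
G01 X33.099 Y46.078 F2953
G00 X53.773 Y138.635
M3 S310
G01 X73.607 Y113.340 F2953
G01 X89.746 Y88.773 F2953
G01 X102.190 Y64.934 F2953
G01 X110.937 Y41.822 F2953
G01 X115.990 Y19.438 F2953
G00 X14.651 Y146.921
M3 S310
G01 X31.016 Y146.921 F2953
G01 X31.016 Y104.775 F2953
G01 X14.651 Y104.775 F2953
G01 X14.651 Y146.921 F2953
M5
G00 X0.000 Y0.000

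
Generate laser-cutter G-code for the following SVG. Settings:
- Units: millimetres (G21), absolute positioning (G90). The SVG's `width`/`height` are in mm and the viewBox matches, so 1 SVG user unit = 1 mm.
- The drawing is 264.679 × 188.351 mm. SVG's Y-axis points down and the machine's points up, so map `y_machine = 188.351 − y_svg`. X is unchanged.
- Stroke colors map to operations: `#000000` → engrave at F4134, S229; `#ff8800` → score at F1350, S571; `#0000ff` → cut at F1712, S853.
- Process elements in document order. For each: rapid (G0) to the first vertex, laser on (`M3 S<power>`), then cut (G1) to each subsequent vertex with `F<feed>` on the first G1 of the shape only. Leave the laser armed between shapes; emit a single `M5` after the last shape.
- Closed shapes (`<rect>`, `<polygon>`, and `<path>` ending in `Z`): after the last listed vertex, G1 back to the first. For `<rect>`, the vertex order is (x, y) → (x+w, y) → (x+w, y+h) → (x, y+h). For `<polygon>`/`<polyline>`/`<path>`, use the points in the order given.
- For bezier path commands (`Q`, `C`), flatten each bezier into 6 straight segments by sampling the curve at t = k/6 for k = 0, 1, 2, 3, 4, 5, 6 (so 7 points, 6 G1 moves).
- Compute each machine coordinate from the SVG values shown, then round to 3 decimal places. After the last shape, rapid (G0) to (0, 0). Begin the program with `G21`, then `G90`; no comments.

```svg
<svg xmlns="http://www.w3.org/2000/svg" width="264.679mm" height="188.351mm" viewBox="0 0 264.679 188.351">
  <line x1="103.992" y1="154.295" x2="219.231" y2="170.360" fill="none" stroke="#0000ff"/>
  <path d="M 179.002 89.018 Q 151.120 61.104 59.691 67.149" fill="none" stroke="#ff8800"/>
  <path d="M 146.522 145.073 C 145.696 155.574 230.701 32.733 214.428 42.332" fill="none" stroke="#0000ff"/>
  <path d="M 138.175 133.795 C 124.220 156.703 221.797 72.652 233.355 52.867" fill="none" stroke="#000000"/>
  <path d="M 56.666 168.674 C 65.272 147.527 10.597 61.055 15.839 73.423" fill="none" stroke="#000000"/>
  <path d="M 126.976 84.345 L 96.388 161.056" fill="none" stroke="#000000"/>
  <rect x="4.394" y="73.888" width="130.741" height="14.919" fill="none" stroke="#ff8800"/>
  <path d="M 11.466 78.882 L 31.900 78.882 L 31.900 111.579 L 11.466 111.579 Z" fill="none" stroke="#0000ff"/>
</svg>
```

G21
G90
G0 X103.992 Y34.056
M3 S853
G1 X219.231 Y17.991 F1712
G0 X179.002 Y99.333
M3 S571
G1 X167.943 Y107.694 F1350
G1 X153.353 Y114.169
G1 X135.233 Y118.757
G1 X113.583 Y121.459
G1 X88.402 Y122.274
G1 X59.691 Y121.202
G0 X146.522 Y43.278
M3 S853
G1 X152.395 Y47.909 F1712
G1 X167.376 Y67.381
G1 X186.268 Y94.310
G1 X203.872 Y121.315
G1 X214.991 Y141.012
G1 X214.428 Y146.019
G0 X138.175 Y54.556
M3 S229
G1 X139.577 Y51.223 F4134
G1 X154.081 Y60.959
G1 X176.198 Y79.010
G1 X200.441 Y100.619
G1 X221.322 Y121.029
G1 X233.355 Y135.484
G0 X56.666 Y19.677
M3 S229
G1 X56.266 Y34.934 F4134
G1 X48.741 Y56.519
G1 X37.514 Y79.871
G1 X26.006 Y100.430
G1 X17.641 Y113.635
G1 X15.839 Y114.928
G0 X126.976 Y104.006
M3 S229
G1 X96.388 Y27.295 F4134
G0 X4.394 Y114.463
M3 S571
G1 X135.135 Y114.463 F1350
G1 X135.135 Y99.544
G1 X4.394 Y99.544
G1 X4.394 Y114.463
G0 X11.466 Y109.469
M3 S853
G1 X31.900 Y109.469 F1712
G1 X31.900 Y76.772
G1 X11.466 Y76.772
G1 X11.466 Y109.469
M5
G0 X0.000 Y0.000

1 u = 1 mm; y_m = 188.351 − y.

[1] `<line>` line segment, #0000ff→cut S853 F1712: (103.992,34.056) → (219.231,17.991)

[2] `<path>` quadratic bezier, #ff8800→score S571 F1350: (179.002,99.333) → (167.943,107.694) → (153.353,114.169) → (135.233,118.757) → (113.583,121.459) → (88.402,122.274) → (59.691,121.202)

[3] `<path>` cubic bezier, #0000ff→cut S853 F1712: (146.522,43.278) → (152.395,47.909) → (167.376,67.381) → (186.268,94.310) → (203.872,121.315) → (214.991,141.012) → (214.428,146.019)

[4] `<path>` cubic bezier, #000000→engrave S229 F4134: (138.175,54.556) → (139.577,51.223) → (154.081,60.959) → (176.198,79.010) → (200.441,100.619) → (221.322,121.029) → (233.355,135.484)

[5] `<path>` cubic bezier, #000000→engrave S229 F4134: (56.666,19.677) → (56.266,34.934) → (48.741,56.519) → (37.514,79.871) → (26.006,100.430) → (17.641,113.635) → (15.839,114.928)

[6] `<path>` line segment, #000000→engrave S229 F4134: (126.976,104.006) → (96.388,27.295)

[7] `<rect>` rectangle, #ff8800→score S571 F1350: (4.394,114.463) → (135.135,114.463) → (135.135,99.544) → (4.394,99.544) → (4.394,114.463) (closed)

[8] `<path>` rectangle, #0000ff→cut S853 F1712: (11.466,109.469) → (31.900,109.469) → (31.900,76.772) → (11.466,76.772) → (11.466,109.469) (closed)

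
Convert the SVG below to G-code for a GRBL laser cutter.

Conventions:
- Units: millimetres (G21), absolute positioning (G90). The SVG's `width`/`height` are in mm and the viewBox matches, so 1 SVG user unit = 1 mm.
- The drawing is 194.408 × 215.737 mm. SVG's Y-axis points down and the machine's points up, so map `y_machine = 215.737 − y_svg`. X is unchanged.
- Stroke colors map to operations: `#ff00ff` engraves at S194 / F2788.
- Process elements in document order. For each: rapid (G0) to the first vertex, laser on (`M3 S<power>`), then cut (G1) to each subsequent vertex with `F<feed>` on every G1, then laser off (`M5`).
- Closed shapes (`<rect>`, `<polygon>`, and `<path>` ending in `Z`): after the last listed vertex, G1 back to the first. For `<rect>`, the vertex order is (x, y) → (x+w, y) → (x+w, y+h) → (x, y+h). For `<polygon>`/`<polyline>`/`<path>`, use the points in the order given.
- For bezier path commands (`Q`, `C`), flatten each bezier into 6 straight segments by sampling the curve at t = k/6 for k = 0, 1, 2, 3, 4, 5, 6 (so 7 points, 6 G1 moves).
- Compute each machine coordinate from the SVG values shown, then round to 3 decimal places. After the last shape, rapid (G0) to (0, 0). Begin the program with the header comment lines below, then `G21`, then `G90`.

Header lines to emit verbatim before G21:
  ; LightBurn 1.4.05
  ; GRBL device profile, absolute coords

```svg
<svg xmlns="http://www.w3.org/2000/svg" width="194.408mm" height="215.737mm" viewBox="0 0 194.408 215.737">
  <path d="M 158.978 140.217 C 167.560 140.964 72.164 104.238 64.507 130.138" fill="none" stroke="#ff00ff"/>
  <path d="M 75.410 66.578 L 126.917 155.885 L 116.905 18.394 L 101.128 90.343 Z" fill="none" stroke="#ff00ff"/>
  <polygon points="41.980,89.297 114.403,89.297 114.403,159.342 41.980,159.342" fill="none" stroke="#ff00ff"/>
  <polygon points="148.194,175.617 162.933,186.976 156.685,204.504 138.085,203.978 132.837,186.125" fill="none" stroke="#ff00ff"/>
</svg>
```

1 u = 1 mm; y_m = 215.737 − y.

[1] `<path>` cubic bezier, #ff00ff→engrave S194 F2788: (158.978,75.520) → (155.492,77.806) → (140.001,83.557) → (117.832,89.992) → (94.310,94.331) → (74.760,93.794) → (64.507,85.599)

[2] `<path>` closed polygon, #ff00ff→engrave S194 F2788: (75.410,149.159) → (126.917,59.852) → (116.905,197.343) → (101.128,125.394) → (75.410,149.159) (closed)

[3] `<polygon>` rectangle, #ff00ff→engrave S194 F2788: (41.980,126.440) → (114.403,126.440) → (114.403,56.395) → (41.980,56.395) → (41.980,126.440) (closed)

[4] `<polygon>` regular polygon, #ff00ff→engrave S194 F2788: (148.194,40.120) → (162.933,28.761) → (156.685,11.233) → (138.085,11.759) → (132.837,29.612) → (148.194,40.120) (closed)

; LightBurn 1.4.05
; GRBL device profile, absolute coords
G21
G90
G0 X158.978 Y75.520
M3 S194
G1 X155.492 Y77.806 F2788
G1 X140.001 Y83.557 F2788
G1 X117.832 Y89.992 F2788
G1 X94.310 Y94.331 F2788
G1 X74.760 Y93.794 F2788
G1 X64.507 Y85.599 F2788
M5
G0 X75.410 Y149.159
M3 S194
G1 X126.917 Y59.852 F2788
G1 X116.905 Y197.343 F2788
G1 X101.128 Y125.394 F2788
G1 X75.410 Y149.159 F2788
M5
G0 X41.980 Y126.440
M3 S194
G1 X114.403 Y126.440 F2788
G1 X114.403 Y56.395 F2788
G1 X41.980 Y56.395 F2788
G1 X41.980 Y126.440 F2788
M5
G0 X148.194 Y40.120
M3 S194
G1 X162.933 Y28.761 F2788
G1 X156.685 Y11.233 F2788
G1 X138.085 Y11.759 F2788
G1 X132.837 Y29.612 F2788
G1 X148.194 Y40.120 F2788
M5
G0 X0.000 Y0.000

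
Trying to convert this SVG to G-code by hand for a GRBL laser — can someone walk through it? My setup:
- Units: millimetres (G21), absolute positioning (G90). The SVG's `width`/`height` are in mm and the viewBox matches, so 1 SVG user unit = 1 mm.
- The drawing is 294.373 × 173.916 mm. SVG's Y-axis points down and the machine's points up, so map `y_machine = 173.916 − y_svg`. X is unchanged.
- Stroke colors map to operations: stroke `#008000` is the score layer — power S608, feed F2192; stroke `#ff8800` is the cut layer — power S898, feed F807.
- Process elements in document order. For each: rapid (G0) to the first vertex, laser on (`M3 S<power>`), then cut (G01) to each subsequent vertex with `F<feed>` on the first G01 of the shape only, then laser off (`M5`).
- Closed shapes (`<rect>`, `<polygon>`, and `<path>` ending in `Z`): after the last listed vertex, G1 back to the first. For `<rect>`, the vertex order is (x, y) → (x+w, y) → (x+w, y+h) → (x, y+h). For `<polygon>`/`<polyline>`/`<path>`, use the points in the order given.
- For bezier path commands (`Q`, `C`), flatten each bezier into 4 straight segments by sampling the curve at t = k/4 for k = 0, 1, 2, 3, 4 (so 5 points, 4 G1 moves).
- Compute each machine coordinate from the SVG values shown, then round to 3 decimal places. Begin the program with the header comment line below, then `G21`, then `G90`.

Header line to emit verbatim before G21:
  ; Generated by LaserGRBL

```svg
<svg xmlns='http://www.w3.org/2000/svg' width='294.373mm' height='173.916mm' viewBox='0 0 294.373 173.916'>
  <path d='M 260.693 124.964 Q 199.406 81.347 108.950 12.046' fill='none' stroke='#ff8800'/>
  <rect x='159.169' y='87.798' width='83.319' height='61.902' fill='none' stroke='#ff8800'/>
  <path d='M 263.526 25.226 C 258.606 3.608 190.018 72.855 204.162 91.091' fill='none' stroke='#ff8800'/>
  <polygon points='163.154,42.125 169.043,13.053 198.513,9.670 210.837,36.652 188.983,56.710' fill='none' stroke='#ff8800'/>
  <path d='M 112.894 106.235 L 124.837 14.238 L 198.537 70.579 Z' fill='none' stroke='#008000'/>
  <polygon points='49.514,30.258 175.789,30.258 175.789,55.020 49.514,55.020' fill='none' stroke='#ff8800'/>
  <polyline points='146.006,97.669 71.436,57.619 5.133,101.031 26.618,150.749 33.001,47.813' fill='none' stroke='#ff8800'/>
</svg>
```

1 u = 1 mm; y_m = 173.916 − y.

[1] `<path>` quadratic bezier, #ff8800→cut S898 F807: (260.693,48.952) → (228.226,72.366) → (192.114,98.990) → (152.355,128.825) → (108.950,161.870)

[2] `<rect>` rectangle, #ff8800→cut S898 F807: (159.169,86.118) → (242.488,86.118) → (242.488,24.216) → (159.169,24.216) → (159.169,86.118) (closed)

[3] `<path>` cubic bezier, #ff8800→cut S898 F807: (263.526,148.690) → (250.186,150.083) → (226.695,130.703) → (206.779,103.850) → (204.162,82.825)

[4] `<polygon>` regular polygon, #ff8800→cut S898 F807: (163.154,131.791) → (169.043,160.863) → (198.513,164.246) → (210.837,137.264) → (188.983,117.206) → (163.154,131.791) (closed)

[5] `<path>` regular polygon, #008000→score S608 F2192: (112.894,67.681) → (124.837,159.678) → (198.537,103.337) → (112.894,67.681) (closed)

[6] `<polygon>` rectangle, #ff8800→cut S898 F807: (49.514,143.658) → (175.789,143.658) → (175.789,118.896) → (49.514,118.896) → (49.514,143.658) (closed)

[7] `<polyline>` open polyline, #ff8800→cut S898 F807: (146.006,76.247) → (71.436,116.297) → (5.133,72.885) → (26.618,23.167) → (33.001,126.103)

; Generated by LaserGRBL
G21
G90
G0 X260.693 Y48.952
M3 S898
G01 X228.226 Y72.366 F807
G01 X192.114 Y98.990
G01 X152.355 Y128.825
G01 X108.950 Y161.870
M5
G0 X159.169 Y86.118
M3 S898
G01 X242.488 Y86.118 F807
G01 X242.488 Y24.216
G01 X159.169 Y24.216
G01 X159.169 Y86.118
M5
G0 X263.526 Y148.690
M3 S898
G01 X250.186 Y150.083 F807
G01 X226.695 Y130.703
G01 X206.779 Y103.850
G01 X204.162 Y82.825
M5
G0 X163.154 Y131.791
M3 S898
G01 X169.043 Y160.863 F807
G01 X198.513 Y164.246
G01 X210.837 Y137.264
G01 X188.983 Y117.206
G01 X163.154 Y131.791
M5
G0 X112.894 Y67.681
M3 S608
G01 X124.837 Y159.678 F2192
G01 X198.537 Y103.337
G01 X112.894 Y67.681
M5
G0 X49.514 Y143.658
M3 S898
G01 X175.789 Y143.658 F807
G01 X175.789 Y118.896
G01 X49.514 Y118.896
G01 X49.514 Y143.658
M5
G0 X146.006 Y76.247
M3 S898
G01 X71.436 Y116.297 F807
G01 X5.133 Y72.885
G01 X26.618 Y23.167
G01 X33.001 Y126.103
M5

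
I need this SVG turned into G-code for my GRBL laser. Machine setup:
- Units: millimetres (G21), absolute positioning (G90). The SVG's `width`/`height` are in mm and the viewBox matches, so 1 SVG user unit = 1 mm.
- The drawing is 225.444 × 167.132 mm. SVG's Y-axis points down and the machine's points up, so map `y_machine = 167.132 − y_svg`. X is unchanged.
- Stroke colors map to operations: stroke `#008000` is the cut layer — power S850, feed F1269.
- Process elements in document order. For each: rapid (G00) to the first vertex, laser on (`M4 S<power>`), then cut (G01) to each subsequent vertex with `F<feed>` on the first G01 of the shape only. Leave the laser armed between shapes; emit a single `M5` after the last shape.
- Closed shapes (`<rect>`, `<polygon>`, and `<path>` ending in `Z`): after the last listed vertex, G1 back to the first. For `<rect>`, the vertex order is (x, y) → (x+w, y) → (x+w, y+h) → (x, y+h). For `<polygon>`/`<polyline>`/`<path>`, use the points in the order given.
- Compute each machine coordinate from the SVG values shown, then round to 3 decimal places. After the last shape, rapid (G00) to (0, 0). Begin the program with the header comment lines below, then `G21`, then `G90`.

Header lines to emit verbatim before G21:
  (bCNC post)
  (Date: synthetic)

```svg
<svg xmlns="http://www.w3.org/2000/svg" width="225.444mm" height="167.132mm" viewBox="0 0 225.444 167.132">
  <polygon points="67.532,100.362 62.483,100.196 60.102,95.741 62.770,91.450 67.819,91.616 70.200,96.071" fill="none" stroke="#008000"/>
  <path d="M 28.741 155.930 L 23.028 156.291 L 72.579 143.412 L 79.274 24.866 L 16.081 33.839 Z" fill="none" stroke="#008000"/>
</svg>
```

(bCNC post)
(Date: synthetic)
G21
G90
G00 X67.532 Y66.770
M4 S850
G01 X62.483 Y66.936 F1269
G01 X60.102 Y71.391
G01 X62.770 Y75.682
G01 X67.819 Y75.516
G01 X70.200 Y71.061
G01 X67.532 Y66.770
G00 X28.741 Y11.202
M4 S850
G01 X23.028 Y10.841 F1269
G01 X72.579 Y23.720
G01 X79.274 Y142.266
G01 X16.081 Y133.293
G01 X28.741 Y11.202
M5
G00 X0.000 Y0.000

viewBox `0 0 225.444 167.132` with mm width/height → 1 unit = 1 mm. Flip: y_m = 167.132 − y_svg.

**Shape 1** — `<polygon>` regular polygon, stroke `#008000` → cut (S850, F1269). Machine vertices: (67.532,66.770) → (62.483,66.936) → (60.102,71.391) → (62.770,75.682) → (67.819,75.516) → (70.200,71.061) → (67.532,66.770). Closed: final G1 returns to the first vertex.

**Shape 2** — `<path>` closed polygon, stroke `#008000` → cut (S850, F1269). Machine vertices: (28.741,11.202) → (23.028,10.841) → (72.579,23.720) → (79.274,142.266) → (16.081,133.293) → (28.741,11.202). Closed: final G1 returns to the first vertex.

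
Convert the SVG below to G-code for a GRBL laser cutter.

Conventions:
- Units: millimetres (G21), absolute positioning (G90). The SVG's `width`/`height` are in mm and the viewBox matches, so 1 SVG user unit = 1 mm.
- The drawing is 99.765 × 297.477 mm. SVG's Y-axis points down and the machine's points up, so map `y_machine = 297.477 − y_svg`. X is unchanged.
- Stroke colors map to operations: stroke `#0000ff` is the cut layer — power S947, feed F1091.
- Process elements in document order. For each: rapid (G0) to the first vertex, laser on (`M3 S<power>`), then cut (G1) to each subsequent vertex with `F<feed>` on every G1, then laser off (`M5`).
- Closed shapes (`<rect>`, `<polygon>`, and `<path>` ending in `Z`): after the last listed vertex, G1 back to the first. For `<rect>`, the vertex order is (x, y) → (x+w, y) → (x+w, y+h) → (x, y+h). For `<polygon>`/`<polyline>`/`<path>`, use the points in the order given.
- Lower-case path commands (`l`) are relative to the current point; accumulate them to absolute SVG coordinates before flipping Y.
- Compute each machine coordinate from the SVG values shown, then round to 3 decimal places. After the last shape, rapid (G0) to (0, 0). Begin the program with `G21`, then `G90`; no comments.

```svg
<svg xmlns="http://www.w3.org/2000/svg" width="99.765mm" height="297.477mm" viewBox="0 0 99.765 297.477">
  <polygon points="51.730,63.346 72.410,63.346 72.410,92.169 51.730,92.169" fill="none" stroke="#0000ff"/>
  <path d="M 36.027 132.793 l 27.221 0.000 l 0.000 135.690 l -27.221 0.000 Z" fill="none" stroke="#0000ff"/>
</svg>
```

viewBox `0 0 99.765 297.477` with mm width/height → 1 unit = 1 mm. Flip: y_m = 297.477 − y_svg.

**Shape 1** — `<polygon>` rectangle, stroke `#0000ff` → cut (S947, F1091). Machine vertices: (51.730,234.131) → (72.410,234.131) → (72.410,205.308) → (51.730,205.308) → (51.730,234.131). Closed: final G1 returns to the first vertex.

**Shape 2** — `<path>` rectangle, stroke `#0000ff` → cut (S947, F1091). Machine vertices: (36.027,164.684) → (63.248,164.684) → (63.248,28.994) → (36.027,28.994) → (36.027,164.684). Closed: final G1 returns to the first vertex.

G21
G90
G0 X51.730 Y234.131
M3 S947
G1 X72.410 Y234.131 F1091
G1 X72.410 Y205.308 F1091
G1 X51.730 Y205.308 F1091
G1 X51.730 Y234.131 F1091
M5
G0 X36.027 Y164.684
M3 S947
G1 X63.248 Y164.684 F1091
G1 X63.248 Y28.994 F1091
G1 X36.027 Y28.994 F1091
G1 X36.027 Y164.684 F1091
M5
G0 X0.000 Y0.000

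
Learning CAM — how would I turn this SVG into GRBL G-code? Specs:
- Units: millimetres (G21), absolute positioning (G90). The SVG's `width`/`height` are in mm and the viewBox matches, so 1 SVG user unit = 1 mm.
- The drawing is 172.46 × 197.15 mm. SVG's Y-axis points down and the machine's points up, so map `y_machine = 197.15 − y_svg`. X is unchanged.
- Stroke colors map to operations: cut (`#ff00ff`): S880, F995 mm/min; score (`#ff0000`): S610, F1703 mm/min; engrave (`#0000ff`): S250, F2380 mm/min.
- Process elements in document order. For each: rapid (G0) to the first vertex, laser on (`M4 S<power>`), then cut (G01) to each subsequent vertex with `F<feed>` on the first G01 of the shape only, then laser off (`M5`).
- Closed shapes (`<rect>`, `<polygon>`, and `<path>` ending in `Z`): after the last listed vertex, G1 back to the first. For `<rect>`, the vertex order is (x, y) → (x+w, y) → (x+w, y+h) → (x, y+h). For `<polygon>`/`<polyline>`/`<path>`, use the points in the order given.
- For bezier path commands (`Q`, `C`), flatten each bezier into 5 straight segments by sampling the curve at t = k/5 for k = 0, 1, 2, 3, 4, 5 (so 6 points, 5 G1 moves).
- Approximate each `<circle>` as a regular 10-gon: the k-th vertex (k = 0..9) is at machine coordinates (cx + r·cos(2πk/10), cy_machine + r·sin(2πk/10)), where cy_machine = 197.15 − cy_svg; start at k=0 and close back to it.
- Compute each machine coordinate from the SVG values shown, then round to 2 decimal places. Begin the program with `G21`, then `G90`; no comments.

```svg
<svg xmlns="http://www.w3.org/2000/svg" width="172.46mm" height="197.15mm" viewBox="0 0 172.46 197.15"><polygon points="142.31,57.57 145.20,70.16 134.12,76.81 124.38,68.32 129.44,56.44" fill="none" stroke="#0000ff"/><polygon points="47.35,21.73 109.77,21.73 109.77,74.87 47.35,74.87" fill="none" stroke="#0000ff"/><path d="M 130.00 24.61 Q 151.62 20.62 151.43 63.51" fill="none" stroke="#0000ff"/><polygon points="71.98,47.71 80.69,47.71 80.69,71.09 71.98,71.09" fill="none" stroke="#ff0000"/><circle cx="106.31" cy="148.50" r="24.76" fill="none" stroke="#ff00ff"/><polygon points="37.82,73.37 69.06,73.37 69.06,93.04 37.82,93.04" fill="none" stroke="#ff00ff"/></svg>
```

Since the viewBox matches the mm dimensions, user units are millimetres directly. The only transform is the Y-flip y_m = 197.15 − y_svg.

Shape 1 is a regular polygon drawn with `<polygon>`. Its stroke #0000ff means engrave at S250, F2380. After flipping Y the toolpath is (142.31,139.58) → (145.20,126.99) → (134.12,120.34) → (124.38,128.83) → (129.44,140.71) → (142.31,139.58), returning to the start.

Shape 2 is a rectangle drawn with `<polygon>`. Its stroke #0000ff means engrave at S250, F2380. After flipping Y the toolpath is (47.35,175.42) → (109.77,175.42) → (109.77,122.28) → (47.35,122.28) → (47.35,175.42), returning to the start.

Shape 3 is a quadratic bezier drawn with `<path>`. Its stroke #0000ff means engrave at S250, F2380. After flipping Y the toolpath is (130.00,172.54) → (137.78,172.26) → (143.81,168.23) → (148.09,160.45) → (150.63,148.92) → (151.43,133.64).

Shape 4 is a rectangle drawn with `<polygon>`. Its stroke #ff0000 means score at S610, F1703. After flipping Y the toolpath is (71.98,149.44) → (80.69,149.44) → (80.69,126.06) → (71.98,126.06) → (71.98,149.44), returning to the start.

Shape 5 is a circle drawn with `<circle>`. Its stroke #ff00ff means cut at S880, F995. After flipping Y the toolpath is (131.07,48.65) → (126.34,63.20) → (113.96,72.20) → (98.66,72.20) → (86.28,63.20) → (81.55,48.65) → (86.28,34.10) → (98.66,25.10) → (113.96,25.10) → (126.34,34.10) → (131.07,48.65), returning to the start.

Shape 6 is a rectangle drawn with `<polygon>`. Its stroke #ff00ff means cut at S880, F995. After flipping Y the toolpath is (37.82,123.78) → (69.06,123.78) → (69.06,104.11) → (37.82,104.11) → (37.82,123.78), returning to the start.

G21
G90
G0 X142.31 Y139.58
M4 S250
G01 X145.20 Y126.99 F2380
G01 X134.12 Y120.34
G01 X124.38 Y128.83
G01 X129.44 Y140.71
G01 X142.31 Y139.58
M5
G0 X47.35 Y175.42
M4 S250
G01 X109.77 Y175.42 F2380
G01 X109.77 Y122.28
G01 X47.35 Y122.28
G01 X47.35 Y175.42
M5
G0 X130.00 Y172.54
M4 S250
G01 X137.78 Y172.26 F2380
G01 X143.81 Y168.23
G01 X148.09 Y160.45
G01 X150.63 Y148.92
G01 X151.43 Y133.64
M5
G0 X71.98 Y149.44
M4 S610
G01 X80.69 Y149.44 F1703
G01 X80.69 Y126.06
G01 X71.98 Y126.06
G01 X71.98 Y149.44
M5
G0 X131.07 Y48.65
M4 S880
G01 X126.34 Y63.20 F995
G01 X113.96 Y72.20
G01 X98.66 Y72.20
G01 X86.28 Y63.20
G01 X81.55 Y48.65
G01 X86.28 Y34.10
G01 X98.66 Y25.10
G01 X113.96 Y25.10
G01 X126.34 Y34.10
G01 X131.07 Y48.65
M5
G0 X37.82 Y123.78
M4 S880
G01 X69.06 Y123.78 F995
G01 X69.06 Y104.11
G01 X37.82 Y104.11
G01 X37.82 Y123.78
M5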